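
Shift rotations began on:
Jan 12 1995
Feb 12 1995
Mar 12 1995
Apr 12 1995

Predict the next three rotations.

May 12 1995, Jun 12 1995, Jul 12 1995

The day-of-month is always 12 (31, 28, 31 days between events).
So this recurs on the 12th of each month.
Next: May 1995 → May 12 1995.
June 1995: Jun 12 1995.
Next: July 1995 → Jul 12 1995.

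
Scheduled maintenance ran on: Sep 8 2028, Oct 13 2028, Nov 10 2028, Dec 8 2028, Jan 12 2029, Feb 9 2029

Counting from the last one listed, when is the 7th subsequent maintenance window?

These are Fridays at 28- or 35-day spacing (35, 28, 28, 35, 28).
The pattern: 2nd Friday of the month.
2nd Friday of March 2029: Mar 9 2029.
2nd Friday of April 2029: Apr 13 2029.
2nd Friday of May 2029: May 11 2029.
June 2029 — 2nd Friday is Jun 8 2029.
July 2029 — 2nd Friday is Jul 13 2029.
2nd Friday of August 2029: Aug 10 2029.
September 2029 — 2nd Friday is Sep 14 2029.

Sep 14 2029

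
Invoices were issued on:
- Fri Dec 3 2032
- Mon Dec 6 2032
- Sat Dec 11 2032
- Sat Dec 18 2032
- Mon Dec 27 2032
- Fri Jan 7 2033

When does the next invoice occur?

Thu Jan 20 2033

The spacing grows by 2 each time: 3, 5, 7, 9, 11 days.
Next gap: 13 days. Fri Jan 7 2033 + 13 days = Thu Jan 20 2033.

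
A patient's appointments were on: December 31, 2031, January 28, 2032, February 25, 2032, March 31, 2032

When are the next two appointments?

April 28, 2032; May 26, 2032

All Wednesdays; the gaps (28, 28, 35) vary with month length.
This is the last Wednesday of each month.
April 2032 ends with Wednesday April 28, 2032.
Last Wednesday of May 2032: May 26, 2032.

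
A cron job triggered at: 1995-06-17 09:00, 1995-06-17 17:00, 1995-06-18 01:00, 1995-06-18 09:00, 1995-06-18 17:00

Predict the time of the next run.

The interval is a steady 8 hours (8, 8, 8, 8).
1995-06-18 17:00 + 8 h = 1995-06-19 01:00.

1995-06-19 01:00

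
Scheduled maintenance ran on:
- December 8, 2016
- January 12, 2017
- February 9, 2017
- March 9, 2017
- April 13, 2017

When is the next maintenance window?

May 11, 2017

Gaps: 35, 28, 28, 35 days — a mix of 28 and 35. Every date is a Thursday.
Each is the 2nd Thursday of its month.
May 2017 — 2nd Thursday is May 11, 2017.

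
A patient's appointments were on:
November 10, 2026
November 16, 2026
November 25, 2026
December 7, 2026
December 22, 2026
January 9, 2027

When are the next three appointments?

Intervals are 6, 9, 12, 15, 18 days — an arithmetic progression with common difference 3.
Next gap: 21 days. January 9, 2027 + 21 days = January 30, 2027.
Next gap: 24 days. January 30, 2027 + 24 days = February 23, 2027.
Next gap: 27 days. February 23, 2027 + 27 days = March 22, 2027.

January 30, 2027; February 23, 2027; March 22, 2027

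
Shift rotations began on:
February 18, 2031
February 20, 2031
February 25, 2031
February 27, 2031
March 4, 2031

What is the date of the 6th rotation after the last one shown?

March 25, 2031

Gaps: 2, 5, 2, 5 days — not constant, but cyclic with period 2.
The events fall on every Tuesday and Thursday.
Next Thursday: March 6, 2031.
The following Tuesday is March 11, 2031.
The following Thursday is March 13, 2031.
Next Tuesday: March 18, 2031.
Next Thursday: March 20, 2031.
Next Tuesday: March 25, 2031.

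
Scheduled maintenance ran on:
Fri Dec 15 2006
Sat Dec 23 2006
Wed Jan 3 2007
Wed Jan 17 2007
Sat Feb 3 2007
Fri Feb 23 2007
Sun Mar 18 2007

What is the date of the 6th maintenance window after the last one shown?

Fri Oct 5 2007

Gaps: 8, 11, 14, 17, 20, 23 days — each gap is 3 larger than the previous one.
Next gap: 26 days. Sun Mar 18 2007 + 26 days = Fri Apr 13 2007.
Next gap: 29 days. Fri Apr 13 2007 + 29 days = Sat May 12 2007.
Next gap: 32 days. Sat May 12 2007 + 32 days = Wed Jun 13 2007.
Next gap: 35 days. Wed Jun 13 2007 + 35 days = Wed Jul 18 2007.
Next gap: 38 days. Wed Jul 18 2007 + 38 days = Sat Aug 25 2007.
Next gap: 41 days. Sat Aug 25 2007 + 41 days = Fri Oct 5 2007.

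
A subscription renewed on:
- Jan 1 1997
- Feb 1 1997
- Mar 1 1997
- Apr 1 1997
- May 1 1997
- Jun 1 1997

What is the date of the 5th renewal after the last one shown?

Nov 1 1997

The day-of-month is always 1 (31, 28, 31, 30, 31 days between events).
So this recurs on the 1st of each month.
July 1997: Jul 1 1997.
August 1997: Aug 1 1997.
Next: September 1997 → Sep 1 1997.
Next: October 1997 → Oct 1 1997.
Next: November 1997 → Nov 1 1997.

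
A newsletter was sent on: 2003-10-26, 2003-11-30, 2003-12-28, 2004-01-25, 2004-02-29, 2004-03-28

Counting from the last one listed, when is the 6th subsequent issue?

2004-09-26

All Sundays; the gaps (35, 28, 28, 35, 28) vary with month length.
This is the last Sunday of each month.
Last Sunday of April 2004: 2004-04-25.
May 2004 ends with Sunday 2004-05-30.
June 2004 ends with Sunday 2004-06-27.
July 2004 ends with Sunday 2004-07-25.
August 2004 ends with Sunday 2004-08-29.
September 2004 ends with Sunday 2004-09-26.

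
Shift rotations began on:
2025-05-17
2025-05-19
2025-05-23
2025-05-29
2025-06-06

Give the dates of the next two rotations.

The spacing grows by 2 each time: 2, 4, 6, 8 days.
Next gap: 10 days. 2025-06-06 + 10 days = 2025-06-16.
Next gap: 12 days. 2025-06-16 + 12 days = 2025-06-28.

2025-06-16, 2025-06-28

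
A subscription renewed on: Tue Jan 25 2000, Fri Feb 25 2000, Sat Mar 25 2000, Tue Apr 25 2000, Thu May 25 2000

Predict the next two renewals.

Each date is the 25th; the gaps (31, 29, 31, 30) track the month lengths.
The rule is the 25th of each month.
June 2000: Sun Jun 25 2000.
July 2000: Tue Jul 25 2000.

Sun Jun 25 2000, Tue Jul 25 2000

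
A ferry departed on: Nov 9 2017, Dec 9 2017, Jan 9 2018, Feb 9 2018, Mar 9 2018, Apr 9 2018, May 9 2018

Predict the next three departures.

Each date is the 9th; the gaps (30, 31, 31, 28, 31, 30) track the month lengths.
The rule is the 9th of each month.
Next: June 2018 → Jun 9 2018.
July 2018: Jul 9 2018.
Next: August 2018 → Aug 9 2018.

Jun 9 2018, Jul 9 2018, Aug 9 2018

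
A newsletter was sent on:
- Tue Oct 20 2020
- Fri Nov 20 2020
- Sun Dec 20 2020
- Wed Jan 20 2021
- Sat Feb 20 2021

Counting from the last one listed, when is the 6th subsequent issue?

Fri Aug 20 2021

Each date is the 20th; the gaps (31, 30, 31, 31) track the month lengths.
The rule is the 20th of each month.
Next: March 2021 → Sat Mar 20 2021.
Next: April 2021 → Tue Apr 20 2021.
May 2021: Thu May 20 2021.
June 2021: Sun Jun 20 2021.
July 2021: Tue Jul 20 2021.
August 2021: Fri Aug 20 2021.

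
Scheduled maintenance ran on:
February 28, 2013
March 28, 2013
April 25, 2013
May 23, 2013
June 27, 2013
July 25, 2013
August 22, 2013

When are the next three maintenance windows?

September 26, 2013; October 24, 2013; November 28, 2013

All dates are Thursdays, 28, 28, 28, 35, 28, 28 days apart.
Specifically, the 4th Thursday of each month.
4th Thursday of September 2013: September 26, 2013.
October 2013 — 4th Thursday is October 24, 2013.
November 2013 — 4th Thursday is November 28, 2013.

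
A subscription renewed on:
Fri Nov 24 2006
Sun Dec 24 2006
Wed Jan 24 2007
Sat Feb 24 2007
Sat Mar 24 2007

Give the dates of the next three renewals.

Tue Apr 24 2007, Thu May 24 2007, Sun Jun 24 2007

The day-of-month is always 24 (30, 31, 31, 28 days between events).
So this recurs on the 24th of each month.
Next: April 2007 → Tue Apr 24 2007.
Next: May 2007 → Thu May 24 2007.
June 2007: Sun Jun 24 2007.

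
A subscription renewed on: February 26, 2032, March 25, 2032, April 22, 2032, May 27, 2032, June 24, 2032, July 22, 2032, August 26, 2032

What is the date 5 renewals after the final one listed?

January 27, 2033

These are Thursdays at 28- or 35-day spacing (28, 28, 35, 28, 28, 35).
The pattern: 4th Thursday of the month.
4th Thursday of September 2032: September 23, 2032.
4th Thursday of October 2032: October 28, 2032.
November 2032 — 4th Thursday is November 25, 2032.
4th Thursday of December 2032: December 23, 2032.
4th Thursday of January 2033: January 27, 2033.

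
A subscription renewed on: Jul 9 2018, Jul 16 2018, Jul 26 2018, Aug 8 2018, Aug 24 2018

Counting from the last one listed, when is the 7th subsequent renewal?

Mar 8 2019

The spacing grows by 3 each time: 7, 10, 13, 16 days.
Next gap: 19 days. Aug 24 2018 + 19 days = Sep 12 2018.
Next gap: 22 days. Sep 12 2018 + 22 days = Oct 4 2018.
Next gap: 25 days. Oct 4 2018 + 25 days = Oct 29 2018.
Next gap: 28 days. Oct 29 2018 + 28 days = Nov 26 2018.
Next gap: 31 days. Nov 26 2018 + 31 days = Dec 27 2018.
Next gap: 34 days. Dec 27 2018 + 34 days = Jan 30 2019.
Next gap: 37 days. Jan 30 2019 + 37 days = Mar 8 2019.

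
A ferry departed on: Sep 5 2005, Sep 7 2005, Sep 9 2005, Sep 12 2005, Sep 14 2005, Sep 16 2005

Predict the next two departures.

Sep 19 2005, Sep 21 2005

The gap pattern 2, 2, 3, 2, 2 repeats every 3 events.
These are the Mondays, Wednesdays and Fridays of each week.
Next Monday: Sep 19 2005.
The following Wednesday is Sep 21 2005.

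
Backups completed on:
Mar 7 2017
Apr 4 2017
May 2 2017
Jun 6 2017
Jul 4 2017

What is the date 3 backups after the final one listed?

Gaps: 28, 28, 35, 28 days — a mix of 28 and 35. Every date is a Tuesday.
Each is the 1st Tuesday of its month.
1st Tuesday of August 2017: Aug 1 2017.
1st Tuesday of September 2017: Sep 5 2017.
October 2017 — 1st Tuesday is Oct 3 2017.

Oct 3 2017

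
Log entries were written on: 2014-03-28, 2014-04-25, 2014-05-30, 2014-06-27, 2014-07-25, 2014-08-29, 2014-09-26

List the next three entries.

All Fridays; the gaps (28, 35, 28, 28, 35, 28) vary with month length.
This is the last Friday of each month.
Last Friday of October 2014: 2014-10-31.
Last Friday of November 2014: 2014-11-28.
Last Friday of December 2014: 2014-12-26.

2014-10-31, 2014-11-28, 2014-12-26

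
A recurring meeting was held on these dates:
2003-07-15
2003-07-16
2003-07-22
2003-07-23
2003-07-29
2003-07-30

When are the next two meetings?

The gap pattern 1, 6, 1, 6, 1 repeats every 2 events.
These are the Tuesdays and Wednesdays of each week.
The following Tuesday is 2003-08-05.
The following Wednesday is 2003-08-06.

2003-08-05, 2003-08-06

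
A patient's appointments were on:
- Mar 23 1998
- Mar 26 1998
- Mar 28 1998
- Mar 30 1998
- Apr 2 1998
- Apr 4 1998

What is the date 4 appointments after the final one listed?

Apr 13 1998

Gaps: 3, 2, 2, 3, 2 days — not constant, but cyclic with period 3.
The events fall on every Monday, Thursday and Saturday.
The following Monday is Apr 6 1998.
Next Thursday: Apr 9 1998.
Next Saturday: Apr 11 1998.
Next Monday: Apr 13 1998.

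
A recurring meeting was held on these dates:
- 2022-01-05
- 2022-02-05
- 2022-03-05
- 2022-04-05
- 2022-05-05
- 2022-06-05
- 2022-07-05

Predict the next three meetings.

Gaps: 31, 28, 31, 30, 31, 30 days — not constant. Every event is on the 5th of the month.
Pattern: the 5th of each month.
August 2022: 2022-08-05.
September 2022: 2022-09-05.
October 2022: 2022-10-05.

2022-08-05, 2022-09-05, 2022-10-05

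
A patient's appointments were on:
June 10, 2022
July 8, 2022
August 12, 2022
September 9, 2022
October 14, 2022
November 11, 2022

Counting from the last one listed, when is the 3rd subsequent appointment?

All dates are Fridays, 28, 35, 28, 35, 28 days apart.
Specifically, the 2nd Friday of each month.
2nd Friday of December 2022: December 9, 2022.
2nd Friday of January 2023: January 13, 2023.
2nd Friday of February 2023: February 10, 2023.

February 10, 2023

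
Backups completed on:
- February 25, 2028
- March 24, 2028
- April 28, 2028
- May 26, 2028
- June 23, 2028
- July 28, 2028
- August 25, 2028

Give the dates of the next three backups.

September 22, 2028; October 27, 2028; November 24, 2028

Gaps: 28, 35, 28, 28, 35, 28 days — a mix of 28 and 35. Every date is a Friday.
Each is the 4th Friday of its month.
September 2028 — 4th Friday is September 22, 2028.
October 2028 — 4th Friday is October 27, 2028.
November 2028 — 4th Friday is November 24, 2028.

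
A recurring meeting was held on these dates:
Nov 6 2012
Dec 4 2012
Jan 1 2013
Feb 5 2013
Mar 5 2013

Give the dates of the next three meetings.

Apr 2 2013, May 7 2013, Jun 4 2013

All dates are Tuesdays, 28, 28, 35, 28 days apart.
Specifically, the 1st Tuesday of each month.
April 2013 — 1st Tuesday is Apr 2 2013.
May 2013 — 1st Tuesday is May 7 2013.
June 2013 — 1st Tuesday is Jun 4 2013.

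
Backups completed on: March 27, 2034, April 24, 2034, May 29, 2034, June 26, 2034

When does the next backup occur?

July 31, 2034

These are Mondays with 28, 35, 28-day gaps.
Each is the final Monday of its month — May 29, 2034 is past the 28th, so '4th Monday' doesn't fit.
Last Monday of July 2034: July 31, 2034.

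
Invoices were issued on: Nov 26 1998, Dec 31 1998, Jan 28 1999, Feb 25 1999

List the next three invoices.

These are Thursdays with 35, 28, 28-day gaps.
Each is the final Thursday of its month — Dec 31 1998 is past the 28th, so '4th Thursday' doesn't fit.
Last Thursday of March 1999: Mar 25 1999.
Last Thursday of April 1999: Apr 29 1999.
May 1999 ends with Thursday May 27 1999.

Mar 25 1999, Apr 29 1999, May 27 1999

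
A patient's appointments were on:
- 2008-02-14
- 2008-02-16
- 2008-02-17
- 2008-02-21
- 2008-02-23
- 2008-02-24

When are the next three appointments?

2008-02-28, 2008-03-01, 2008-03-02

Gaps: 2, 1, 4, 2, 1 days — not constant, but cyclic with period 3.
The events fall on every Thursday, Saturday and Sunday.
Next Thursday: 2008-02-28.
Next Saturday: 2008-03-01.
Next Sunday: 2008-03-02.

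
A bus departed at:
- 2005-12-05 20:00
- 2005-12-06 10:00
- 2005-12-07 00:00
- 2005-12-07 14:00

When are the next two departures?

2005-12-08 04:00, 2005-12-08 18:00

The interval is a steady 14 hours (14, 14, 14).
2005-12-07 14:00 + 14 h = 2005-12-08 04:00.
2005-12-08 04:00 + 14 h = 2005-12-08 18:00.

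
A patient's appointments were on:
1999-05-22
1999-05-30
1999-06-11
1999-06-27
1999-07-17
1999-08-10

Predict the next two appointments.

Intervals are 8, 12, 16, 20, 24 days — an arithmetic progression with common difference 4.
Next gap: 28 days. 1999-08-10 + 28 days = 1999-09-07.
Next gap: 32 days. 1999-09-07 + 32 days = 1999-10-09.

1999-09-07, 1999-10-09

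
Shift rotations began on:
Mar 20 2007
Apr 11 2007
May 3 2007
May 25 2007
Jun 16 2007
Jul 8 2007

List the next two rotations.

Jul 30 2007, Aug 21 2007

Gaps between consecutive events: 22, 22, 22, 22, 22 days — a constant 22-day interval.
Jul 8 2007 + 22 days = Jul 30 2007.
Jul 30 2007 + 22 days = Aug 21 2007.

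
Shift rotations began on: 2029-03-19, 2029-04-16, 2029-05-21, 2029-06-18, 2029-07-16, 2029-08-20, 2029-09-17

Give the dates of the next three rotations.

Gaps: 28, 35, 28, 28, 35, 28 days — a mix of 28 and 35. Every date is a Monday.
Each is the 3rd Monday of its month.
3rd Monday of October 2029: 2029-10-15.
3rd Monday of November 2029: 2029-11-19.
December 2029 — 3rd Monday is 2029-12-17.

2029-10-15, 2029-11-19, 2029-12-17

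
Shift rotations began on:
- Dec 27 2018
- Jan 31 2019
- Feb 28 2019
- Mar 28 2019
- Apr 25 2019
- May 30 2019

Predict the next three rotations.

All Thursdays; the gaps (35, 28, 28, 28, 35) vary with month length.
This is the last Thursday of each month.
Last Thursday of June 2019: Jun 27 2019.
July 2019 ends with Thursday Jul 25 2019.
Last Thursday of August 2019: Aug 29 2019.

Jun 27 2019, Jul 25 2019, Aug 29 2019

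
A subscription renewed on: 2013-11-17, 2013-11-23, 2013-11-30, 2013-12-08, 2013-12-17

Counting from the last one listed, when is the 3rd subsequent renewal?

Gaps: 6, 7, 8, 9 days — each gap is 1 larger than the previous one.
Next gap: 10 days. 2013-12-17 + 10 days = 2013-12-27.
Next gap: 11 days. 2013-12-27 + 11 days = 2014-01-07.
Next gap: 12 days. 2014-01-07 + 12 days = 2014-01-19.

2014-01-19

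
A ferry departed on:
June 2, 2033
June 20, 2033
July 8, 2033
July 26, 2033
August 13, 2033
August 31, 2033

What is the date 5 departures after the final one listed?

November 29, 2033

Every event comes 18 days after the last (18, 18, 18, 18, 18).
August 31, 2033 + 18 days = September 18, 2033.
September 18, 2033 + 18 days = October 6, 2033.
October 6, 2033 + 18 days = October 24, 2033.
October 24, 2033 + 18 days = November 11, 2033.
November 11, 2033 + 18 days = November 29, 2033.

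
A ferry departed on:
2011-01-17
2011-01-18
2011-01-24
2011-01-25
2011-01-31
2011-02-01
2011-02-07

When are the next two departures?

2011-02-08, 2011-02-14

Gaps: 1, 6, 1, 6, 1, 6 days — not constant, but cyclic with period 2.
The events fall on every Monday and Tuesday.
The following Tuesday is 2011-02-08.
The following Monday is 2011-02-14.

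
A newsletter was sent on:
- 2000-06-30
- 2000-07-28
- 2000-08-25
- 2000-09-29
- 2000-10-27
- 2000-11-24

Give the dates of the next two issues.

2000-12-29, 2001-01-26

Every date is a Friday; gaps 28, 28, 35, 28, 28 days.
Each is the last Friday of its month (at least one falls on the 29th or later, ruling out '4th Friday').
Last Friday of December 2000: 2000-12-29.
January 2001 ends with Friday 2001-01-26.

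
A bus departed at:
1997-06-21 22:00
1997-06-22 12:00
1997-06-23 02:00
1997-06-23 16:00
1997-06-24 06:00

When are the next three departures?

Gaps: 14, 14, 14, 14 hours — each event is 14 hours after the previous one.
1997-06-24 06:00 + 14 h = 1997-06-24 20:00.
1997-06-24 20:00 + 14 h = 1997-06-25 10:00.
1997-06-25 10:00 + 14 h = 1997-06-26 00:00.

1997-06-24 20:00, 1997-06-25 10:00, 1997-06-26 00:00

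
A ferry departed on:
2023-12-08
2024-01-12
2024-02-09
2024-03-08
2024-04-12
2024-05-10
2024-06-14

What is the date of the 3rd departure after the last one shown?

These are Fridays at 28- or 35-day spacing (35, 28, 28, 35, 28, 35).
The pattern: 2nd Friday of the month.
July 2024 — 2nd Friday is 2024-07-12.
2nd Friday of August 2024: 2024-08-09.
September 2024 — 2nd Friday is 2024-09-13.

2024-09-13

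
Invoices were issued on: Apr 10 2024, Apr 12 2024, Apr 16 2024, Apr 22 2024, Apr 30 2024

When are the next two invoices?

Intervals are 2, 4, 6, 8 days — an arithmetic progression with common difference 2.
Next gap: 10 days. Apr 30 2024 + 10 days = May 10 2024.
Next gap: 12 days. May 10 2024 + 12 days = May 22 2024.

May 10 2024, May 22 2024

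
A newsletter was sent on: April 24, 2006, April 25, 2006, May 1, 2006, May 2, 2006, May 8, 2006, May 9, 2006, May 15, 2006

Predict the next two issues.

May 16, 2006; May 22, 2006

Gaps: 1, 6, 1, 6, 1, 6 days — not constant, but cyclic with period 2.
The events fall on every Monday and Tuesday.
The following Tuesday is May 16, 2006.
Next Monday: May 22, 2006.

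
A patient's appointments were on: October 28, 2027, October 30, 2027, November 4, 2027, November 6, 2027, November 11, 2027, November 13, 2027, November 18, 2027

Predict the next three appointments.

The gap pattern 2, 5, 2, 5, 2, 5 repeats every 2 events.
These are the Thursdays and Saturdays of each week.
Next Saturday: November 20, 2027.
The following Thursday is November 25, 2027.
Next Saturday: November 27, 2027.

November 20, 2027; November 25, 2027; November 27, 2027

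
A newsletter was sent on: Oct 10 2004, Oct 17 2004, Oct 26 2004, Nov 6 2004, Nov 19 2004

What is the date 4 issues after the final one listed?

The spacing grows by 2 each time: 7, 9, 11, 13 days.
Next gap: 15 days. Nov 19 2004 + 15 days = Dec 4 2004.
Next gap: 17 days. Dec 4 2004 + 17 days = Dec 21 2004.
Next gap: 19 days. Dec 21 2004 + 19 days = Jan 9 2005.
Next gap: 21 days. Jan 9 2005 + 21 days = Jan 30 2005.

Jan 30 2005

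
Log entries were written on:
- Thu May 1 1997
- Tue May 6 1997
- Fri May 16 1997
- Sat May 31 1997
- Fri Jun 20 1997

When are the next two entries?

Tue Jul 15 1997, Thu Aug 14 1997

The spacing grows by 5 each time: 5, 10, 15, 20 days.
Next gap: 25 days. Fri Jun 20 1997 + 25 days = Tue Jul 15 1997.
Next gap: 30 days. Tue Jul 15 1997 + 30 days = Thu Aug 14 1997.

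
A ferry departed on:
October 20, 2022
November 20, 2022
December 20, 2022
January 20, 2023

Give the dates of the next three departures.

The day-of-month is always 20 (31, 30, 31 days between events).
So this recurs on the 20th of each month.
Next: February 2023 → February 20, 2023.
March 2023: March 20, 2023.
April 2023: April 20, 2023.

February 20, 2023; March 20, 2023; April 20, 2023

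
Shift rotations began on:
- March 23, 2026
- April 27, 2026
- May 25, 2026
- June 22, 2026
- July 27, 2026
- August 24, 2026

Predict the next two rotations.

These are Mondays at 28- or 35-day spacing (35, 28, 28, 35, 28).
The pattern: 4th Monday of the month.
4th Monday of September 2026: September 28, 2026.
4th Monday of October 2026: October 26, 2026.

September 28, 2026; October 26, 2026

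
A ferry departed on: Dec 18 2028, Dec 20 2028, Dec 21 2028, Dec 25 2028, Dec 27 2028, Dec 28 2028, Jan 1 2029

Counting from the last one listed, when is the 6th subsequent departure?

Every event lands on a Monday or Wednesday or Thursday (gaps cycle 2, 1, 4, 2, 1, 4).
So the schedule is: every Monday, Wednesday and Thursday.
The following Wednesday is Jan 3 2029.
Next Thursday: Jan 4 2029.
The following Monday is Jan 8 2029.
The following Wednesday is Jan 10 2029.
The following Thursday is Jan 11 2029.
Next Monday: Jan 15 2029.

Jan 15 2029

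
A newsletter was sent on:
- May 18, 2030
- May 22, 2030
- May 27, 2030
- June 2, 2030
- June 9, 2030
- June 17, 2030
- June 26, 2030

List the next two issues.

Intervals are 4, 5, 6, 7, 8, 9 days — an arithmetic progression with common difference 1.
Next gap: 10 days. June 26, 2030 + 10 days = July 6, 2030.
Next gap: 11 days. July 6, 2030 + 11 days = July 17, 2030.

July 6, 2030; July 17, 2030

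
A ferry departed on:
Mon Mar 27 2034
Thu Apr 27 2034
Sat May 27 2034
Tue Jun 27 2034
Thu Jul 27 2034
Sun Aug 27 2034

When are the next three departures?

Wed Sep 27 2034, Fri Oct 27 2034, Mon Nov 27 2034

Each date is the 27th; the gaps (31, 30, 31, 30, 31) track the month lengths.
The rule is the 27th of each month.
Next: September 2034 → Wed Sep 27 2034.
October 2034: Fri Oct 27 2034.
November 2034: Mon Nov 27 2034.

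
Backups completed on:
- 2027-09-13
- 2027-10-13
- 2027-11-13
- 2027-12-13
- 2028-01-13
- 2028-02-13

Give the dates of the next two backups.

2028-03-13, 2028-04-13

Each date is the 13th; the gaps (30, 31, 30, 31, 31) track the month lengths.
The rule is the 13th of each month.
Next: March 2028 → 2028-03-13.
April 2028: 2028-04-13.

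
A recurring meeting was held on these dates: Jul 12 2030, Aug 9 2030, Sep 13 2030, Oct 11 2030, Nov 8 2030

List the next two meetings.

Gaps: 28, 35, 28, 28 days — a mix of 28 and 35. Every date is a Friday.
Each is the 2nd Friday of its month.
December 2030 — 2nd Friday is Dec 13 2030.
2nd Friday of January 2031: Jan 10 2031.

Dec 13 2030, Jan 10 2031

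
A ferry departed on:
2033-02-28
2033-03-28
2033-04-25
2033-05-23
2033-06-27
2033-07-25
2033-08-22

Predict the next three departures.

All dates are Mondays, 28, 28, 28, 35, 28, 28 days apart.
Specifically, the 4th Monday of each month.
4th Monday of September 2033: 2033-09-26.
October 2033 — 4th Monday is 2033-10-24.
4th Monday of November 2033: 2033-11-28.

2033-09-26, 2033-10-24, 2033-11-28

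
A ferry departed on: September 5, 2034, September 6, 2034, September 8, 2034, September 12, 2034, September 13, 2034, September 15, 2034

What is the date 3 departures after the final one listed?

September 22, 2034

The gap pattern 1, 2, 4, 1, 2 repeats every 3 events.
These are the Tuesdays, Wednesdays and Fridays of each week.
Next Tuesday: September 19, 2034.
The following Wednesday is September 20, 2034.
Next Friday: September 22, 2034.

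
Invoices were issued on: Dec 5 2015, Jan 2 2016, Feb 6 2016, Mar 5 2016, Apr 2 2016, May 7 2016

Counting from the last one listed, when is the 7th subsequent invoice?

Dec 3 2016

These are Saturdays at 28- or 35-day spacing (28, 35, 28, 28, 35).
The pattern: 1st Saturday of the month.
June 2016 — 1st Saturday is Jun 4 2016.
July 2016 — 1st Saturday is Jul 2 2016.
August 2016 — 1st Saturday is Aug 6 2016.
September 2016 — 1st Saturday is Sep 3 2016.
October 2016 — 1st Saturday is Oct 1 2016.
November 2016 — 1st Saturday is Nov 5 2016.
December 2016 — 1st Saturday is Dec 3 2016.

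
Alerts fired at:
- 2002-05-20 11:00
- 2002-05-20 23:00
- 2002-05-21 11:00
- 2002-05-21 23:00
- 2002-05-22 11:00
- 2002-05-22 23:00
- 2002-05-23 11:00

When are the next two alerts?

2002-05-23 23:00, 2002-05-24 11:00

The interval is a steady 12 hours (12, 12, 12, 12, 12, 12).
2002-05-23 11:00 + 12 h = 2002-05-23 23:00.
2002-05-23 23:00 + 12 h = 2002-05-24 11:00.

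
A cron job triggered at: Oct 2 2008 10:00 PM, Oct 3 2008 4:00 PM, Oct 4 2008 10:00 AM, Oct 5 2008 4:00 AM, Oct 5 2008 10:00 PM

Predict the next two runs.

Oct 6 2008 4:00 PM, Oct 7 2008 10:00 AM

The interval is a steady 18 hours (18, 18, 18, 18).
Oct 5 2008 10:00 PM + 18 h = Oct 6 2008 4:00 PM.
Oct 6 2008 4:00 PM + 18 h = Oct 7 2008 10:00 AM.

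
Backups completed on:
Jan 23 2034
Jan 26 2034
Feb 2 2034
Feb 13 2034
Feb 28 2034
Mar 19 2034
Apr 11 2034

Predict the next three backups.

The spacing grows by 4 each time: 3, 7, 11, 15, 19, 23 days.
Next gap: 27 days. Apr 11 2034 + 27 days = May 8 2034.
Next gap: 31 days. May 8 2034 + 31 days = Jun 8 2034.
Next gap: 35 days. Jun 8 2034 + 35 days = Jul 13 2034.

May 8 2034, Jun 8 2034, Jul 13 2034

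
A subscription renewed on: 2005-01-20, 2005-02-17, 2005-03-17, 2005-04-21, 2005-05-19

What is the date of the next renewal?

All dates are Thursdays, 28, 28, 35, 28 days apart.
Specifically, the 3rd Thursday of each month.
3rd Thursday of June 2005: 2005-06-16.

2005-06-16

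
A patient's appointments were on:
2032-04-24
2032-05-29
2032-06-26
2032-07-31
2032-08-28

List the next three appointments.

2032-09-25, 2032-10-30, 2032-11-27

All Saturdays; the gaps (35, 28, 35, 28) vary with month length.
This is the last Saturday of each month.
September 2032 ends with Saturday 2032-09-25.
Last Saturday of October 2032: 2032-10-30.
Last Saturday of November 2032: 2032-11-27.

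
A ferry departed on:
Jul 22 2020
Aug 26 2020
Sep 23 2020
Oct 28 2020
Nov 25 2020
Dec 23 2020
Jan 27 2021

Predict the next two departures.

Gaps: 35, 28, 35, 28, 28, 35 days — a mix of 28 and 35. Every date is a Wednesday.
Each is the 4th Wednesday of its month.
February 2021 — 4th Wednesday is Feb 24 2021.
4th Wednesday of March 2021: Mar 24 2021.

Feb 24 2021, Mar 24 2021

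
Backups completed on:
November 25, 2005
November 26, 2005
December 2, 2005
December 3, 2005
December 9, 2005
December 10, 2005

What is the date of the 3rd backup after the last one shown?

December 23, 2005

Every event lands on a Friday or Saturday (gaps cycle 1, 6, 1, 6, 1).
So the schedule is: every Friday and Saturday.
Next Friday: December 16, 2005.
The following Saturday is December 17, 2005.
The following Friday is December 23, 2005.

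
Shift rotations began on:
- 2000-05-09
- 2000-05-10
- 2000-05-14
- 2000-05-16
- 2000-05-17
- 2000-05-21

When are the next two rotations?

2000-05-23, 2000-05-24

Gaps: 1, 4, 2, 1, 4 days — not constant, but cyclic with period 3.
The events fall on every Tuesday, Wednesday and Sunday.
The following Tuesday is 2000-05-23.
The following Wednesday is 2000-05-24.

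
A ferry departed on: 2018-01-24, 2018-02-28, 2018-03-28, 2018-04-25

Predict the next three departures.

2018-05-23, 2018-06-27, 2018-07-25

All dates are Wednesdays, 35, 28, 28 days apart.
Specifically, the 4th Wednesday of each month.
May 2018 — 4th Wednesday is 2018-05-23.
4th Wednesday of June 2018: 2018-06-27.
July 2018 — 4th Wednesday is 2018-07-25.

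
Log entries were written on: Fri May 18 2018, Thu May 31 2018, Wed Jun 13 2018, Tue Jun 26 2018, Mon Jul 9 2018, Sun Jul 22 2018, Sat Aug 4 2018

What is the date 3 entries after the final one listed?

Wed Sep 12 2018

The spacing is 13, 13, 13, 13, 13, 13 days — always 13 days.
Sat Aug 4 2018 + 13 days = Fri Aug 17 2018.
Fri Aug 17 2018 + 13 days = Thu Aug 30 2018.
Thu Aug 30 2018 + 13 days = Wed Sep 12 2018.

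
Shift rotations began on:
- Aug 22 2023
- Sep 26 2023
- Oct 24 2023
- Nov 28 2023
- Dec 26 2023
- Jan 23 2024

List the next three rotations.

Feb 27 2024, Mar 26 2024, Apr 23 2024

These are Tuesdays at 28- or 35-day spacing (35, 28, 35, 28, 28).
The pattern: 4th Tuesday of the month.
4th Tuesday of February 2024: Feb 27 2024.
4th Tuesday of March 2024: Mar 26 2024.
April 2024 — 4th Tuesday is Apr 23 2024.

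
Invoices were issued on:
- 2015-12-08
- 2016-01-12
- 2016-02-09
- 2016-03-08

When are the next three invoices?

These are Tuesdays at 28- or 35-day spacing (35, 28, 28).
The pattern: 2nd Tuesday of the month.
April 2016 — 2nd Tuesday is 2016-04-12.
May 2016 — 2nd Tuesday is 2016-05-10.
2nd Tuesday of June 2016: 2016-06-14.

2016-04-12, 2016-05-10, 2016-06-14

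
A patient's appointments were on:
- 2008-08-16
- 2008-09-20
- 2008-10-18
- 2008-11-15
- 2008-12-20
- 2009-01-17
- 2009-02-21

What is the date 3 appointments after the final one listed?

2009-05-16

These are Saturdays at 28- or 35-day spacing (35, 28, 28, 35, 28, 35).
The pattern: 3rd Saturday of the month.
March 2009 — 3rd Saturday is 2009-03-21.
3rd Saturday of April 2009: 2009-04-18.
May 2009 — 3rd Saturday is 2009-05-16.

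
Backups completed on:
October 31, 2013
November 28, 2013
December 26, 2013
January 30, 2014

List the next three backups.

All Thursdays; the gaps (28, 28, 35) vary with month length.
This is the last Thursday of each month.
Last Thursday of February 2014: February 27, 2014.
Last Thursday of March 2014: March 27, 2014.
April 2014 ends with Thursday April 24, 2014.

February 27, 2014; March 27, 2014; April 24, 2014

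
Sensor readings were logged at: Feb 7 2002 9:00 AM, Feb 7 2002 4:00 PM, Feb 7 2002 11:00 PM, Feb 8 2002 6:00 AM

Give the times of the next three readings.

Spacing: 7, 7, 7 h — constant 7 h.
Feb 8 2002 6:00 AM + 7 h = Feb 8 2002 1:00 PM.
Feb 8 2002 1:00 PM + 7 h = Feb 8 2002 8:00 PM.
Feb 8 2002 8:00 PM + 7 h = Feb 9 2002 3:00 AM.

Feb 8 2002 1:00 PM, Feb 8 2002 8:00 PM, Feb 9 2002 3:00 AM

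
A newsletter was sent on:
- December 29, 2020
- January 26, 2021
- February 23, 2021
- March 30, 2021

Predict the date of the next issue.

April 27, 2021

These are Tuesdays with 28, 28, 35-day gaps.
Each is the final Tuesday of its month — December 29, 2020 is past the 28th, so '4th Tuesday' doesn't fit.
Last Tuesday of April 2021: April 27, 2021.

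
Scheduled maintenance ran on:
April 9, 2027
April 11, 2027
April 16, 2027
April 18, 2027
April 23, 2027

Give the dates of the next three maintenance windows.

April 25, 2027; April 30, 2027; May 2, 2027

Gaps: 2, 5, 2, 5 days — not constant, but cyclic with period 2.
The events fall on every Friday and Sunday.
The following Sunday is April 25, 2027.
The following Friday is April 30, 2027.
The following Sunday is May 2, 2027.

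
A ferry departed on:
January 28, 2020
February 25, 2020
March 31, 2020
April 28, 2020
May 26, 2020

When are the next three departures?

June 30, 2020; July 28, 2020; August 25, 2020

Every date is a Tuesday; gaps 28, 35, 28, 28 days.
Each is the last Tuesday of its month (at least one falls on the 29th or later, ruling out '4th Tuesday').
June 2020 ends with Tuesday June 30, 2020.
July 2020 ends with Tuesday July 28, 2020.
Last Tuesday of August 2020: August 25, 2020.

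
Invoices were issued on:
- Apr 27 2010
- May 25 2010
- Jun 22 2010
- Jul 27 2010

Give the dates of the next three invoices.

Aug 24 2010, Sep 28 2010, Oct 26 2010

These are Tuesdays at 28- or 35-day spacing (28, 28, 35).
The pattern: 4th Tuesday of the month.
August 2010 — 4th Tuesday is Aug 24 2010.
September 2010 — 4th Tuesday is Sep 28 2010.
4th Tuesday of October 2010: Oct 26 2010.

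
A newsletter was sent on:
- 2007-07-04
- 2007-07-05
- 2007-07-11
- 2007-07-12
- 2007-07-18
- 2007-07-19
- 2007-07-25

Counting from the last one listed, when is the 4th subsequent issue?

2007-08-08

The gap pattern 1, 6, 1, 6, 1, 6 repeats every 2 events.
These are the Wednesdays and Thursdays of each week.
The following Thursday is 2007-07-26.
The following Wednesday is 2007-08-01.
The following Thursday is 2007-08-02.
Next Wednesday: 2007-08-08.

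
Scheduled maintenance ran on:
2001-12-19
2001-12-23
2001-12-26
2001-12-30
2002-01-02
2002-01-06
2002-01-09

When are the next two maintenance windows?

2002-01-13, 2002-01-16

Gaps: 4, 3, 4, 3, 4, 3 days — not constant, but cyclic with period 2.
The events fall on every Wednesday and Sunday.
The following Sunday is 2002-01-13.
Next Wednesday: 2002-01-16.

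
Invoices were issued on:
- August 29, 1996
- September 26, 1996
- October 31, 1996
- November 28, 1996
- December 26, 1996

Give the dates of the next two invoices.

All Thursdays; the gaps (28, 35, 28, 28) vary with month length.
This is the last Thursday of each month.
January 1997 ends with Thursday January 30, 1997.
Last Thursday of February 1997: February 27, 1997.

January 30, 1997; February 27, 1997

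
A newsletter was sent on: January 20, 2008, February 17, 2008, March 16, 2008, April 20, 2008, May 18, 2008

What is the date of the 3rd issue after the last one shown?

August 17, 2008

Gaps: 28, 28, 35, 28 days — a mix of 28 and 35. Every date is a Sunday.
Each is the 3rd Sunday of its month.
June 2008 — 3rd Sunday is June 15, 2008.
July 2008 — 3rd Sunday is July 20, 2008.
3rd Sunday of August 2008: August 17, 2008.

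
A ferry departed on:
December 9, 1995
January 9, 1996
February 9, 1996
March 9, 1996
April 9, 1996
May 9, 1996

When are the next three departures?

June 9, 1996; July 9, 1996; August 9, 1996

The day-of-month is always 9 (31, 31, 29, 31, 30 days between events).
So this recurs on the 9th of each month.
Next: June 1996 → June 9, 1996.
July 1996: July 9, 1996.
Next: August 1996 → August 9, 1996.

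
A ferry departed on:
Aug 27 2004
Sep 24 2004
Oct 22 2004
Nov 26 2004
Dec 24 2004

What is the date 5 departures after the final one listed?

May 27 2005

All dates are Fridays, 28, 28, 35, 28 days apart.
Specifically, the 4th Friday of each month.
4th Friday of January 2005: Jan 28 2005.
4th Friday of February 2005: Feb 25 2005.
March 2005 — 4th Friday is Mar 25 2005.
April 2005 — 4th Friday is Apr 22 2005.
May 2005 — 4th Friday is May 27 2005.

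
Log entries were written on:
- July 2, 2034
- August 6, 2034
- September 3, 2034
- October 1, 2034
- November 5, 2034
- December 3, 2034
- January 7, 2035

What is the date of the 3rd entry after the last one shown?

April 1, 2035

Gaps: 35, 28, 28, 35, 28, 35 days — a mix of 28 and 35. Every date is a Sunday.
Each is the 1st Sunday of its month.
1st Sunday of February 2035: February 4, 2035.
1st Sunday of March 2035: March 4, 2035.
April 2035 — 1st Sunday is April 1, 2035.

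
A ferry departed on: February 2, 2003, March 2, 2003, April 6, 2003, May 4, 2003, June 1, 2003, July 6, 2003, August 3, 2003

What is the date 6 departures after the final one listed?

All dates are Sundays, 28, 35, 28, 28, 35, 28 days apart.
Specifically, the 1st Sunday of each month.
1st Sunday of September 2003: September 7, 2003.
October 2003 — 1st Sunday is October 5, 2003.
1st Sunday of November 2003: November 2, 2003.
December 2003 — 1st Sunday is December 7, 2003.
January 2004 — 1st Sunday is January 4, 2004.
February 2004 — 1st Sunday is February 1, 2004.

February 1, 2004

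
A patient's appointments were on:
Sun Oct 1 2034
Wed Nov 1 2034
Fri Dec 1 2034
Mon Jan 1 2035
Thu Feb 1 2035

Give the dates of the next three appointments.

Thu Mar 1 2035, Sun Apr 1 2035, Tue May 1 2035

Each date is the 1st; the gaps (31, 30, 31, 31) track the month lengths.
The rule is the 1st of each month.
March 2035: Thu Mar 1 2035.
April 2035: Sun Apr 1 2035.
May 2035: Tue May 1 2035.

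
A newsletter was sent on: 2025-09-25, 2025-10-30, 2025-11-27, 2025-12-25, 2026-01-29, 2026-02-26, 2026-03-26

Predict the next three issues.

2026-04-30, 2026-05-28, 2026-06-25

Every date is a Thursday; gaps 35, 28, 28, 35, 28, 28 days.
Each is the last Thursday of its month (at least one falls on the 29th or later, ruling out '4th Thursday').
Last Thursday of April 2026: 2026-04-30.
May 2026 ends with Thursday 2026-05-28.
Last Thursday of June 2026: 2026-06-25.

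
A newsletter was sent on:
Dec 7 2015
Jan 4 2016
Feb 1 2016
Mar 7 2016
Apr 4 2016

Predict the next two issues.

These are Mondays at 28- or 35-day spacing (28, 28, 35, 28).
The pattern: 1st Monday of the month.
May 2016 — 1st Monday is May 2 2016.
June 2016 — 1st Monday is Jun 6 2016.

May 2 2016, Jun 6 2016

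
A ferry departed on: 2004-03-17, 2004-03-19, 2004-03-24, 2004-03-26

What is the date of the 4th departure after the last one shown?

2004-04-09

The gap pattern 2, 5, 2 repeats every 2 events.
These are the Wednesdays and Fridays of each week.
The following Wednesday is 2004-03-31.
Next Friday: 2004-04-02.
Next Wednesday: 2004-04-07.
Next Friday: 2004-04-09.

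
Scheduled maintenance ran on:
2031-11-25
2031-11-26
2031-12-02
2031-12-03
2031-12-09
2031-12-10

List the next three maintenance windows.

2031-12-16, 2031-12-17, 2031-12-23

The gap pattern 1, 6, 1, 6, 1 repeats every 2 events.
These are the Tuesdays and Wednesdays of each week.
Next Tuesday: 2031-12-16.
Next Wednesday: 2031-12-17.
Next Tuesday: 2031-12-23.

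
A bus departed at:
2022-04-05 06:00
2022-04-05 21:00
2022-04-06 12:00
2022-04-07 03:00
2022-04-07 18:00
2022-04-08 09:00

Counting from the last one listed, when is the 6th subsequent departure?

The interval is a steady 15 hours (15, 15, 15, 15, 15).
2022-04-08 09:00 + 15 h = 2022-04-09 00:00.
2022-04-09 00:00 + 15 h = 2022-04-09 15:00.
2022-04-09 15:00 + 15 h = 2022-04-10 06:00.
2022-04-10 06:00 + 15 h = 2022-04-10 21:00.
2022-04-10 21:00 + 15 h = 2022-04-11 12:00.
2022-04-11 12:00 + 15 h = 2022-04-12 03:00.

2022-04-12 03:00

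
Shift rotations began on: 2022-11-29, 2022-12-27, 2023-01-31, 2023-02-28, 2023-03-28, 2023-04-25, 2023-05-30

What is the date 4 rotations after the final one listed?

2023-09-26

These are Tuesdays with 28, 35, 28, 28, 28, 35-day gaps.
Each is the final Tuesday of its month — 2022-11-29 is past the 28th, so '4th Tuesday' doesn't fit.
June 2023 ends with Tuesday 2023-06-27.
Last Tuesday of July 2023: 2023-07-25.
August 2023 ends with Tuesday 2023-08-29.
September 2023 ends with Tuesday 2023-09-26.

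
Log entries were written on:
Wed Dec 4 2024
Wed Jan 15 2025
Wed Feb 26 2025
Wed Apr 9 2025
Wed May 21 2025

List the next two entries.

The spacing is 42, 42, 42, 42 days — always 42 days.
Wed May 21 2025 + 42 days = Wed Jul 2 2025.
Wed Jul 2 2025 + 42 days = Wed Aug 13 2025.

Wed Jul 2 2025, Wed Aug 13 2025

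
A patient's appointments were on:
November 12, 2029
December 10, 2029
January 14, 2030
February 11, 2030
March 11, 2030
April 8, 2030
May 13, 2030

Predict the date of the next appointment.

All dates are Mondays, 28, 35, 28, 28, 28, 35 days apart.
Specifically, the 2nd Monday of each month.
2nd Monday of June 2030: June 10, 2030.

June 10, 2030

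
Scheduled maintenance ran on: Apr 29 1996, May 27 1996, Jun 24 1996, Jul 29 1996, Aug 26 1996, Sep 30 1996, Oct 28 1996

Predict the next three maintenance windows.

All Mondays; the gaps (28, 28, 35, 28, 35, 28) vary with month length.
This is the last Monday of each month.
Last Monday of November 1996: Nov 25 1996.
Last Monday of December 1996: Dec 30 1996.
January 1997 ends with Monday Jan 27 1997.

Nov 25 1996, Dec 30 1996, Jan 27 1997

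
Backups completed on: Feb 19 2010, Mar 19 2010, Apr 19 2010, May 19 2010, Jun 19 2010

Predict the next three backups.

Jul 19 2010, Aug 19 2010, Sep 19 2010

The day-of-month is always 19 (28, 31, 30, 31 days between events).
So this recurs on the 19th of each month.
Next: July 2010 → Jul 19 2010.
August 2010: Aug 19 2010.
Next: September 2010 → Sep 19 2010.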